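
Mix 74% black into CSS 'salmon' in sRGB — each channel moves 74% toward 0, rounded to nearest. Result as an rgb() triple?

CSS salmon is rgb(250, 128, 114).
Per channel, c → c + 0.74(0 − c):
  R: 250 − 185 = 65 → 65
  G: 128 + 0.74×(0−128) = 128 − 94.72 = 33.28 → 33
  B: 114 + 0.74×(0−114) = 114 − 84.36 = 29.64 → 30

rgb(65, 33, 30)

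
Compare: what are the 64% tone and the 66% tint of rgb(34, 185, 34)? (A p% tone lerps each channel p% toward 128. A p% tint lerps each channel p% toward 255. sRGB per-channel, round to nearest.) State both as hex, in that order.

64% tone:
  R: 34 + 0.64×(128−34) = 34 + 60.16 = 94.16 → 94
  G: 185 + 0.64×(128−185) = 185 − 36.48 = 148.52 → 149
  B: 34 + 60.16 = 94.16 → 94
  → #5E955E
66% tint:
  R: 34 + 0.66×(255−34) = 34 + 145.86 = 179.86 → 180
  G: 185 + 0.66×(255−185) = 185 + 46.2 = 231.2 → 231
  B: 34 + 145.86 = 179.86 → 180
  → #B4E7B4

#5E955E, #B4E7B4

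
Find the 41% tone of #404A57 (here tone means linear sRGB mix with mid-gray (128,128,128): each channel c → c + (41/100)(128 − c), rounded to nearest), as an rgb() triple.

rgb(90, 96, 104)

#404A57 is rgb(64, 74, 87).
Per channel, c → c + 0.41(128 − c):
  R: 64 + 26.24 = 90.24 → 90
  G: 74 + 0.41×(128−74) = 74 + 22.14 = 96.14 → 96
  B: 87 + 0.41×(128−87) = 87 + 16.81 = 103.81 → 104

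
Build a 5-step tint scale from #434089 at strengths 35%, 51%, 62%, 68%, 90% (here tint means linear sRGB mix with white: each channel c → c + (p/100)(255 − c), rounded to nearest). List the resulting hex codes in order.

#434089 is rgb(67, 64, 137).
35%: (67 + 65.8 = 132.8→133, 64 + 66.85 = 130.85→131, 137 + 41.3 = 178.3→178) → #8583B2
51%: (67 + 95.88 = 162.88→163, 64 + 97.41 = 161.41→161, 137 + 60.18 = 197.18→197) → #A3A1C5
62%: (67 + 116.56 = 183.56→184, 64 + 118.42 = 182.42→182, 137 + 73.16 = 210.16→210) → #B8B6D2
68%: (67 + 127.84 = 194.84→195, 64 + 129.88 = 193.88→194, 137 + 80.24 = 217.24→217) → #C3C2D9
90%: (67 + 169.2 = 236.2→236, 64 + 171.9 = 235.9→236, 137 + 106.2 = 243.2→243) → #ECECF3

#8583B2, #A3A1C5, #B8B6D2, #C3C2D9, #ECECF3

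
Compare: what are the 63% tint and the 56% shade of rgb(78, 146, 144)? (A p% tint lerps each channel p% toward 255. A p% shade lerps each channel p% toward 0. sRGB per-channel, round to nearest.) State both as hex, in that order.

63% tint:
  R: 78 + 0.63×(255−78) = 78 + 111.51 = 189.51 → 190
  G: 146 + 68.67 = 214.67 → 215
  B: 144 + 0.63×(255−144) = 144 + 69.93 = 213.93 → 214
  → #BED7D6
56% shade:
  R: 78 + 0.56×(0−78) = 78 − 43.68 = 34.32 → 34
  G: 146 − 81.76 = 64.24 → 64
  B: 144 + 0.56×(0−144) = 144 − 80.64 = 63.36 → 63
  → #22403F

#BED7D6, #22403F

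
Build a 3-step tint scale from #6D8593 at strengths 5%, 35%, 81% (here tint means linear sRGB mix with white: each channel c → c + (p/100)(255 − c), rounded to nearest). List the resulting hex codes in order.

#748B98, #A0B0B9, #E3E8EA

#6D8593 is rgb(109, 133, 147).
5%: (109 + 7.3 = 116.3→116, 133 + 6.1 = 139.1→139, 147 + 5.4 = 152.4→152) → #748B98
35%: (109 + 51.1 = 160.1→160, 133 + 42.7 = 175.7→176, 147 + 37.8 = 184.8→185) → #A0B0B9
81%: (109 + 118.26 = 227.26→227, 133 + 98.82 = 231.82→232, 147 + 87.48 = 234.48→234) → #E3E8EA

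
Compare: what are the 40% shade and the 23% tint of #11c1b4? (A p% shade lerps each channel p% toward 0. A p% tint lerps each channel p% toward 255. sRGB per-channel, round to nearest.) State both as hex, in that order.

#0a746c, #48cfc5

#11c1b4 is rgb(17, 193, 180).
40% shade:
  R: 17 − 6.8 = 10.2 → 10
  G: 193 + 0.4×(0−193) = 193 − 77.2 = 115.8 → 116
  B: 180 − 72 = 108 → 108
  → #0a746c
23% tint:
  R: 17 + 0.23×(255−17) = 17 + 54.74 = 71.74 → 72
  G: 193 + 0.23×(255−193) = 193 + 14.26 = 207.26 → 207
  B: 180 + 0.23×(255−180) = 180 + 17.25 = 197.25 → 197
  → #48cfc5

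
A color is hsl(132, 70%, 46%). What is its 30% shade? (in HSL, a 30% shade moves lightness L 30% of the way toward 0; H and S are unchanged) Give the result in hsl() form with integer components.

hsl(132, 70%, 32%)

L moves 30% from 46 toward 0: 46 − 13.8 = 32.2 → 32.
H and S are unchanged.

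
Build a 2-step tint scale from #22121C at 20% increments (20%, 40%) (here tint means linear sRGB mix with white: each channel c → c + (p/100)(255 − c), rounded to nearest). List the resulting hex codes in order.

#22121C is rgb(34, 18, 28).
20%: (34 + 44.2 = 78.2→78, 18 + 47.4 = 65.4→65, 28 + 45.4 = 73.4→73) → #4E4149
40%: (34 + 88.4 = 122.4→122, 18 + 94.8 = 112.8→113, 28 + 90.8 = 118.8→119) → #7A7177

#4E4149, #7A7177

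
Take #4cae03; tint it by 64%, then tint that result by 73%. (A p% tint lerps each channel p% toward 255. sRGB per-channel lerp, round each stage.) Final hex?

#4cae03 is rgb(76, 174, 3).
Per channel, c → c + 0.64(255 − c):
  R: 76 + 114.56 = 190.56 → 191
  G: 174 + 51.84 = 225.84 → 226
  B: 3 + 161.28 = 164.28 → 164
After the tint: rgb(191, 226, 164) = #bfe2a4.
Lerp each channel 73% toward 255:
  R: 191 + 0.73×(255−191) = 191 + 46.72 = 237.72 → 238
  G: 226 + 0.73×(255−226) = 226 + 21.17 = 247.17 → 247
  B: 164 + 66.43 = 230.43 → 230
rgb(238, 247, 230) = #eef7e6.

#eef7e6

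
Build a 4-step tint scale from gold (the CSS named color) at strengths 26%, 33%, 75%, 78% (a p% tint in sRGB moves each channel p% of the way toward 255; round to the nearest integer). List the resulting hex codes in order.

#FFE142, #FFE454, #FFF5BF, #FFF6C7

CSS gold is rgb(255, 215, 0).
26%: (255→255, 215 + 10.4 = 225.4→225, 0 + 66.3 = 66.3→66) → #FFE142
33%: (255→255, 215 + 13.2 = 228.2→228, 0 + 84.15 = 84.15→84) → #FFE454
75%: (255→255, 215 + 30 = 245→245, 0 + 191.25 = 191.25→191) → #FFF5BF
78%: (255→255, 215 + 31.2 = 246.2→246, 0 + 198.9 = 198.9→199) → #FFF6C7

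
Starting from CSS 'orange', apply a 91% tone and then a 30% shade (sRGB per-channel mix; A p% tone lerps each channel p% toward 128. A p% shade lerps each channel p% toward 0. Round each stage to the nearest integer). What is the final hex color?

#615C51

CSS orange is rgb(255, 165, 0).
Lerp each channel 91% toward 128:
  R: 255 − 115.57 = 139.43 → 139
  G: 165 + 0.91×(128−165) = 165 − 33.67 = 131.33 → 131
  B: 0 + 0.91×(128−0) = 0 + 116.48 = 116.48 → 116
After the tone: rgb(139, 131, 116) = #8B8374.
A 30% shade moves each channel 30% toward 0:
  R: 139 + 0.3×(0−139) = 139 − 41.7 = 97.3 → 97
  G: 131 + 0.3×(0−131) = 131 − 39.3 = 91.7 → 92
  B: 116 + 0.3×(0−116) = 116 − 34.8 = 81.2 → 81
rgb(97, 92, 81) = #615C51.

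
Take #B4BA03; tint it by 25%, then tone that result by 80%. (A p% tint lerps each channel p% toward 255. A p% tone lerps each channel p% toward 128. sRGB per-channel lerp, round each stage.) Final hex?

#8E8F74

#B4BA03 is rgb(180, 186, 3).
A 25% tint moves each channel 25% toward 255:
  R: 180 + 0.25×(255−180) = 180 + 18.75 = 198.75 → 199
  G: 186 + 0.25×(255−186) = 186 + 17.25 = 203.25 → 203
  B: 3 + 63 = 66 → 66
After the tint: rgb(199, 203, 66) = #C7CB42.
An 80% tone moves each channel 80% toward 128:
  R: 199 − 56.8 = 142.2 → 142
  G: 203 + 0.8×(128−203) = 203 − 60 = 143 → 143
  B: 66 + 49.6 = 115.6 → 116
rgb(142, 143, 116) = #8E8F74.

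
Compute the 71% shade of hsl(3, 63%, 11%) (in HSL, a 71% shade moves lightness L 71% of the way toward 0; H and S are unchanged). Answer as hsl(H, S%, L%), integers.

L moves 71% from 11 toward 0: 11 − 7.81 = 3.19 → 3.
H and S are unchanged.

hsl(3, 63%, 3%)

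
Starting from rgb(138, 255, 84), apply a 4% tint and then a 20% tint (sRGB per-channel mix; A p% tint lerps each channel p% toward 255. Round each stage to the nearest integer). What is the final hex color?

#A5FF7C

A 4% tint moves each channel 4% toward 255:
  R: 138 + 4.68 = 142.68 → 143
  G: 255 + 0 = 255 → 255
  B: 84 + 0.04×(255−84) = 84 + 6.84 = 90.84 → 91
After the tint: rgb(143, 255, 91) = #8FFF5B.
Per channel, c → c + 0.2(255 − c):
  R: 143 + 22.4 = 165.4 → 165
  G: 255 + 0 = 255 → 255
  B: 91 + 0.2×(255−91) = 91 + 32.8 = 123.8 → 124
rgb(165, 255, 124) = #A5FF7C.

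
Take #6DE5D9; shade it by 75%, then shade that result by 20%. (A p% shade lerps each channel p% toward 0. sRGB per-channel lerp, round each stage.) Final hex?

#162E2B

#6DE5D9 is rgb(109, 229, 217).
Per channel, c → c + 0.75(0 − c):
  R: 109 + 0.75×(0−109) = 109 − 81.75 = 27.25 → 27
  G: 229 + 0.75×(0−229) = 229 − 171.75 = 57.25 → 57
  B: 217 + 0.75×(0−217) = 217 − 162.75 = 54.25 → 54
After the shade: rgb(27, 57, 54) = #1B3936.
Lerp each channel 20% toward 0:
  R: 27 + 0.2×(0−27) = 27 − 5.4 = 21.6 → 22
  G: 57 + 0.2×(0−57) = 57 − 11.4 = 45.6 → 46
  B: 54 + 0.2×(0−54) = 54 − 10.8 = 43.2 → 43
rgb(22, 46, 43) = #162E2B.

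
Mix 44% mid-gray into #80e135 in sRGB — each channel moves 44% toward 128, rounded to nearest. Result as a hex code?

#80e135 is rgb(128, 225, 53).
Per channel, c → c + 0.44(128 − c):
  R: 128 + 0.44×(128−128) = 128 + 0 = 128 → 128
  G: 225 − 42.68 = 182.32 → 182
  B: 53 + 0.44×(128−53) = 53 + 33 = 86 → 86
rgb(128, 182, 86) = #80b656.

#80b656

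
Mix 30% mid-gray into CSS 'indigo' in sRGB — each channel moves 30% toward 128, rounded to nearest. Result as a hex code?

CSS indigo is rgb(75, 0, 130).
A 30% tone moves each channel 30% toward 128:
  R: 75 + 15.9 = 90.9 → 91
  G: 0 + 0.3×(128−0) = 0 + 38.4 = 38.4 → 38
  B: 130 + 0.3×(128−130) = 130 − 0.6 = 129.4 → 129
rgb(91, 38, 129) = #5B2681.

#5B2681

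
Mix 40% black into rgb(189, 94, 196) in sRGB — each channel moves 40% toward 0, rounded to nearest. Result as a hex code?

Lerp each channel 40% toward 0:
  R: 189 + 0.4×(0−189) = 189 − 75.6 = 113.4 → 113
  G: 94 − 37.6 = 56.4 → 56
  B: 196 − 78.4 = 117.6 → 118
rgb(113, 56, 118) = #713876.

#713876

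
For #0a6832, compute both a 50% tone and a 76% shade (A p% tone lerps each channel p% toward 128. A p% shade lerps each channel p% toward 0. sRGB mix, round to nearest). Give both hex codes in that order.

#457459, #02190c

#0a6832 is rgb(10, 104, 50).
50% tone:
  R: 10 + 59 = 69 → 69
  G: 104 + 0.5×(128−104) = 104 + 12 = 116 → 116
  B: 50 + 39 = 89 → 89
  → #457459
76% shade:
  R: 10 − 7.6 = 2.4 → 2
  G: 104 + 0.76×(0−104) = 104 − 79.04 = 24.96 → 25
  B: 50 + 0.76×(0−50) = 50 − 38 = 12 → 12
  → #02190c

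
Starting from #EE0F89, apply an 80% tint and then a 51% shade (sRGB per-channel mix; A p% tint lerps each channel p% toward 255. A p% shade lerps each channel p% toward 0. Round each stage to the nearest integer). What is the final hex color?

#7B6571

#EE0F89 is rgb(238, 15, 137).
Per channel, c → c + 0.8(255 − c):
  R: 238 + 0.8×(255−238) = 238 + 13.6 = 251.6 → 252
  G: 15 + 192 = 207 → 207
  B: 137 + 0.8×(255−137) = 137 + 94.4 = 231.4 → 231
After the tint: rgb(252, 207, 231) = #FCCFE7.
Per channel, c → c + 0.51(0 − c):
  R: 252 + 0.51×(0−252) = 252 − 128.52 = 123.48 → 123
  G: 207 + 0.51×(0−207) = 207 − 105.57 = 101.43 → 101
  B: 231 + 0.51×(0−231) = 231 − 117.81 = 113.19 → 113
rgb(123, 101, 113) = #7B6571.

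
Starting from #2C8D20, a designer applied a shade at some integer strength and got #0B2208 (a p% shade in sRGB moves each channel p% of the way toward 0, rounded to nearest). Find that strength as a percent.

#2C8D20 is rgb(44, 141, 32); #0B2208 is rgb(11, 34, 8).
On the G channel (widest range): 34 ≈ 141 + (p/100)(0 − 141), so p ≈ 100×(34 − 141)/(0 − 141) = -10700/-141 = 75.89.
p = 76 reproduces all three channels after rounding.

76%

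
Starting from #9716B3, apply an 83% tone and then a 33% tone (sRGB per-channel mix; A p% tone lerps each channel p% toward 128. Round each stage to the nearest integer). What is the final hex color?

#837486

#9716B3 is rgb(151, 22, 179).
Lerp each channel 83% toward 128:
  R: 151 + 0.83×(128−151) = 151 − 19.09 = 131.91 → 132
  G: 22 + 87.98 = 109.98 → 110
  B: 179 + 0.83×(128−179) = 179 − 42.33 = 136.67 → 137
After the tone: rgb(132, 110, 137) = #846E89.
Lerp each channel 33% toward 128:
  R: 132 + 0.33×(128−132) = 132 − 1.32 = 130.68 → 131
  G: 110 + 0.33×(128−110) = 110 + 5.94 = 115.94 → 116
  B: 137 − 2.97 = 134.03 → 134
rgb(131, 116, 134) = #837486.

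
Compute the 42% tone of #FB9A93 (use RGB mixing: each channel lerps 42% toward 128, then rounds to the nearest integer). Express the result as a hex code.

#C78F8B

#FB9A93 is rgb(251, 154, 147).
A 42% tone moves each channel 42% toward 128:
  R: 251 − 51.66 = 199.34 → 199
  G: 154 + 0.42×(128−154) = 154 − 10.92 = 143.08 → 143
  B: 147 − 7.98 = 139.02 → 139
rgb(199, 143, 139) = #C78F8B.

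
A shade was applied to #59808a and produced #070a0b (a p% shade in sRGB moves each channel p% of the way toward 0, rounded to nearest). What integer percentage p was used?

#59808a is rgb(89, 128, 138); #070a0b is rgb(7, 10, 11).
On the B channel (widest range): 11 ≈ 138 + (p/100)(0 − 138), so p ≈ 100×(11 − 138)/(0 − 138) = -12700/-138 = 92.03.
p = 92 reproduces all three channels after rounding.

92%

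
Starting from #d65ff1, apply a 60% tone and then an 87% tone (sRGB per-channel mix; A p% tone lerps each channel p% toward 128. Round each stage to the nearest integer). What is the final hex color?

#847e86

#d65ff1 is rgb(214, 95, 241).
Per channel, c → c + 0.6(128 − c):
  R: 214 − 51.6 = 162.4 → 162
  G: 95 + 0.6×(128−95) = 95 + 19.8 = 114.8 → 115
  B: 241 + 0.6×(128−241) = 241 − 67.8 = 173.2 → 173
After the tone: rgb(162, 115, 173) = #a273ad.
Per channel, c → c + 0.87(128 − c):
  R: 162 − 29.58 = 132.42 → 132
  G: 115 + 0.87×(128−115) = 115 + 11.31 = 126.31 → 126
  B: 173 + 0.87×(128−173) = 173 − 39.15 = 133.85 → 134
rgb(132, 126, 134) = #847e86.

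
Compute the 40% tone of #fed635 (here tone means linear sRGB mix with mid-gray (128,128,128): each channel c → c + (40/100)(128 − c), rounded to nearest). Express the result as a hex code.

#ccb453

#fed635 is rgb(254, 214, 53).
Lerp each channel 40% toward 128:
  R: 254 + 0.4×(128−254) = 254 − 50.4 = 203.6 → 204
  G: 214 − 34.4 = 179.6 → 180
  B: 53 + 30 = 83 → 83
rgb(204, 180, 83) = #ccb453.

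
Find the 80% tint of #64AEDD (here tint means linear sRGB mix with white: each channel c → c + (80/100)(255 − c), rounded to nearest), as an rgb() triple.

#64AEDD is rgb(100, 174, 221).
Lerp each channel 80% toward 255:
  R: 100 + 0.8×(255−100) = 100 + 124 = 224 → 224
  G: 174 + 0.8×(255−174) = 174 + 64.8 = 238.8 → 239
  B: 221 + 27.2 = 248.2 → 248

rgb(224, 239, 248)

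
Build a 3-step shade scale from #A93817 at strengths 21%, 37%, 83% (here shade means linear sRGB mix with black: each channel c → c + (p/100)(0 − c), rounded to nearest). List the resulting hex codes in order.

#862C12, #6A230E, #1D0A04

#A93817 is rgb(169, 56, 23).
21%: (169 − 35.49 = 133.51→134, 56 − 11.76 = 44.24→44, 23 − 4.83 = 18.17→18) → #862C12
37%: (169 − 62.53 = 106.47→106, 56 − 20.72 = 35.28→35, 23 − 8.51 = 14.49→14) → #6A230E
83%: (169 − 140.27 = 28.73→29, 56 − 46.48 = 9.52→10, 23 − 19.09 = 3.91→4) → #1D0A04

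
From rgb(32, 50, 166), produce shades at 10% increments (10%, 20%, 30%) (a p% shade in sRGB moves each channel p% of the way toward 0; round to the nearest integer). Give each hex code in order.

10%: (32 − 3.2 = 28.8→29, 50 − 5 = 45→45, 166 − 16.6 = 149.4→149) → #1D2D95
20%: (32 − 6.4 = 25.6→26, 50 − 10 = 40→40, 166 − 33.2 = 132.8→133) → #1A2885
30%: (32 − 9.6 = 22.4→22, 50 − 15 = 35→35, 166 − 49.8 = 116.2→116) → #162374

#1D2D95, #1A2885, #162374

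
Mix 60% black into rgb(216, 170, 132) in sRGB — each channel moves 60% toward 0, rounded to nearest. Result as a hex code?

#564435

Lerp each channel 60% toward 0:
  R: 216 + 0.6×(0−216) = 216 − 129.6 = 86.4 → 86
  G: 170 + 0.6×(0−170) = 170 − 102 = 68 → 68
  B: 132 + 0.6×(0−132) = 132 − 79.2 = 52.8 → 53
rgb(86, 68, 53) = #564435.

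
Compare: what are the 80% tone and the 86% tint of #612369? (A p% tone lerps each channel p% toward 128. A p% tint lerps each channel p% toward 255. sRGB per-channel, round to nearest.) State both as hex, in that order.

#7A6D7B, #E9E0EA

#612369 is rgb(97, 35, 105).
80% tone:
  R: 97 + 24.8 = 121.8 → 122
  G: 35 + 0.8×(128−35) = 35 + 74.4 = 109.4 → 109
  B: 105 + 0.8×(128−105) = 105 + 18.4 = 123.4 → 123
  → #7A6D7B
86% tint:
  R: 97 + 0.86×(255−97) = 97 + 135.88 = 232.88 → 233
  G: 35 + 189.2 = 224.2 → 224
  B: 105 + 0.86×(255−105) = 105 + 129 = 234 → 234
  → #E9E0EA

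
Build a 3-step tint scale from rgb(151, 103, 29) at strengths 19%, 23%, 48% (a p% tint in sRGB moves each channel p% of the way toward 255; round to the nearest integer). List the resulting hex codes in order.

19%: (151 + 19.76 = 170.76→171, 103 + 28.88 = 131.88→132, 29 + 42.94 = 71.94→72) → #AB8448
23%: (151 + 23.92 = 174.92→175, 103 + 34.96 = 137.96→138, 29 + 51.98 = 80.98→81) → #AF8A51
48%: (151 + 49.92 = 200.92→201, 103 + 72.96 = 175.96→176, 29 + 108.48 = 137.48→137) → #C9B089

#AB8448, #AF8A51, #C9B089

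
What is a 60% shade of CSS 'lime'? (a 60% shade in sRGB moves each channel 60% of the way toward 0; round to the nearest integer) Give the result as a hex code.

CSS lime is rgb(0, 255, 0).
Per channel, c → c + 0.6(0 − c):
  R: 0 + 0.6×(0−0) = 0 + 0 = 0 → 0
  G: 255 + 0.6×(0−255) = 255 − 153 = 102 → 102
  B: 0 + 0 = 0 → 0
rgb(0, 102, 0) = #006600.

#006600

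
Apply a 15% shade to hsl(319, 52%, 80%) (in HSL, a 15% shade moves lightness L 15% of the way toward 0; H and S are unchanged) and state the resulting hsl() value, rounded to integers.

L moves 15% from 80 toward 0: 80 − 12 = 68 → 68.
H and S are unchanged.

hsl(319, 52%, 68%)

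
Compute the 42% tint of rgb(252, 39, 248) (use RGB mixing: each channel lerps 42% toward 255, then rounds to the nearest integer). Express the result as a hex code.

A 42% tint moves each channel 42% toward 255:
  R: 252 + 0.42×(255−252) = 252 + 1.26 = 253.26 → 253
  G: 39 + 0.42×(255−39) = 39 + 90.72 = 129.72 → 130
  B: 248 + 2.94 = 250.94 → 251
rgb(253, 130, 251) = #fd82fb.

#fd82fb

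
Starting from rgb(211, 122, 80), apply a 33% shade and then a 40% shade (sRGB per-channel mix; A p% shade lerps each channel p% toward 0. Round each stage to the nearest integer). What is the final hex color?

#553120

Per channel, c → c + 0.33(0 − c):
  R: 211 + 0.33×(0−211) = 211 − 69.63 = 141.37 → 141
  G: 122 + 0.33×(0−122) = 122 − 40.26 = 81.74 → 82
  B: 80 + 0.33×(0−80) = 80 − 26.4 = 53.6 → 54
After the shade: rgb(141, 82, 54) = #8D5236.
Per channel, c → c + 0.4(0 − c):
  R: 141 + 0.4×(0−141) = 141 − 56.4 = 84.6 → 85
  G: 82 + 0.4×(0−82) = 82 − 32.8 = 49.2 → 49
  B: 54 + 0.4×(0−54) = 54 − 21.6 = 32.4 → 32
rgb(85, 49, 32) = #553120.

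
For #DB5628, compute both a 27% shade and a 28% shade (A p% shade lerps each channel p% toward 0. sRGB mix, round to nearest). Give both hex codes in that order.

#A03F1D, #9E3E1D

#DB5628 is rgb(219, 86, 40).
27% shade:
  R: 219 + 0.27×(0−219) = 219 − 59.13 = 159.87 → 160
  G: 86 + 0.27×(0−86) = 86 − 23.22 = 62.78 → 63
  B: 40 + 0.27×(0−40) = 40 − 10.8 = 29.2 → 29
  → #A03F1D
28% shade:
  R: 219 + 0.28×(0−219) = 219 − 61.32 = 157.68 → 158
  G: 86 + 0.28×(0−86) = 86 − 24.08 = 61.92 → 62
  B: 40 − 11.2 = 28.8 → 29
  → #9E3E1D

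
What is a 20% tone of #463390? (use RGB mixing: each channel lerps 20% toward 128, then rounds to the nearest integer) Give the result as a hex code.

#463390 is rgb(70, 51, 144).
A 20% tone moves each channel 20% toward 128:
  R: 70 + 0.2×(128−70) = 70 + 11.6 = 81.6 → 82
  G: 51 + 0.2×(128−51) = 51 + 15.4 = 66.4 → 66
  B: 144 − 3.2 = 140.8 → 141
rgb(82, 66, 141) = #52428D.

#52428D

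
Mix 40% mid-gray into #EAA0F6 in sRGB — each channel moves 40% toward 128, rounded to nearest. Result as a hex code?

#EAA0F6 is rgb(234, 160, 246).
Per channel, c → c + 0.4(128 − c):
  R: 234 + 0.4×(128−234) = 234 − 42.4 = 191.6 → 192
  G: 160 + 0.4×(128−160) = 160 − 12.8 = 147.2 → 147
  B: 246 + 0.4×(128−246) = 246 − 47.2 = 198.8 → 199
rgb(192, 147, 199) = #C093C7.

#C093C7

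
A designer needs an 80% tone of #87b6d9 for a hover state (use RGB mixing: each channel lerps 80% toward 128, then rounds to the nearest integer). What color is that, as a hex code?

#87b6d9 is rgb(135, 182, 217).
Lerp each channel 80% toward 128:
  R: 135 + 0.8×(128−135) = 135 − 5.6 = 129.4 → 129
  G: 182 − 43.2 = 138.8 → 139
  B: 217 + 0.8×(128−217) = 217 − 71.2 = 145.8 → 146
rgb(129, 139, 146) = #818b92.

#818b92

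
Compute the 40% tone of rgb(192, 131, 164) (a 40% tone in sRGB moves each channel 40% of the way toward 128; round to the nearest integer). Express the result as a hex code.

Per channel, c → c + 0.4(128 − c):
  R: 192 + 0.4×(128−192) = 192 − 25.6 = 166.4 → 166
  G: 131 + 0.4×(128−131) = 131 − 1.2 = 129.8 → 130
  B: 164 + 0.4×(128−164) = 164 − 14.4 = 149.6 → 150
rgb(166, 130, 150) = #a68296.

#a68296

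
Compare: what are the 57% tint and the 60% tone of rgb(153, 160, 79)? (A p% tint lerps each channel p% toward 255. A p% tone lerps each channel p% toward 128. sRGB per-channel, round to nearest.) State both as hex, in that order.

57% tint:
  R: 153 + 0.57×(255−153) = 153 + 58.14 = 211.14 → 211
  G: 160 + 0.57×(255−160) = 160 + 54.15 = 214.15 → 214
  B: 79 + 0.57×(255−79) = 79 + 100.32 = 179.32 → 179
  → #D3D6B3
60% tone:
  R: 153 − 15 = 138 → 138
  G: 160 + 0.6×(128−160) = 160 − 19.2 = 140.8 → 141
  B: 79 + 0.6×(128−79) = 79 + 29.4 = 108.4 → 108
  → #8A8D6C

#D3D6B3, #8A8D6C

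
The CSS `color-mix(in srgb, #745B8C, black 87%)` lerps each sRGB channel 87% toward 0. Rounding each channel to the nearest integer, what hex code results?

#745B8C is rgb(116, 91, 140).
Per channel, c → c + 0.87(0 − c):
  R: 116 + 0.87×(0−116) = 116 − 100.92 = 15.08 → 15
  G: 91 − 79.17 = 11.83 → 12
  B: 140 + 0.87×(0−140) = 140 − 121.8 = 18.2 → 18
rgb(15, 12, 18) = #0F0C12.

#0F0C12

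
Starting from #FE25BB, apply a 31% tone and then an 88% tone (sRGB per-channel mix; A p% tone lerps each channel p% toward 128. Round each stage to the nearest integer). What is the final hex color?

#FE25BB is rgb(254, 37, 187).
Per channel, c → c + 0.31(128 − c):
  R: 254 + 0.31×(128−254) = 254 − 39.06 = 214.94 → 215
  G: 37 + 0.31×(128−37) = 37 + 28.21 = 65.21 → 65
  B: 187 + 0.31×(128−187) = 187 − 18.29 = 168.71 → 169
After the tone: rgb(215, 65, 169) = #D741A9.
An 88% tone moves each channel 88% toward 128:
  R: 215 + 0.88×(128−215) = 215 − 76.56 = 138.44 → 138
  G: 65 + 0.88×(128−65) = 65 + 55.44 = 120.44 → 120
  B: 169 − 36.08 = 132.92 → 133
rgb(138, 120, 133) = #8A7885.

#8A7885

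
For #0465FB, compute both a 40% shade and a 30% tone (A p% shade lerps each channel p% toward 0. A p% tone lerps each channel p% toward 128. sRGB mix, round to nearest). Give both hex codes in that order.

#023D97, #296DD6

#0465FB is rgb(4, 101, 251).
40% shade:
  R: 4 + 0.4×(0−4) = 4 − 1.6 = 2.4 → 2
  G: 101 − 40.4 = 60.6 → 61
  B: 251 − 100.4 = 150.6 → 151
  → #023D97
30% tone:
  R: 4 + 37.2 = 41.2 → 41
  G: 101 + 0.3×(128−101) = 101 + 8.1 = 109.1 → 109
  B: 251 + 0.3×(128−251) = 251 − 36.9 = 214.1 → 214
  → #296DD6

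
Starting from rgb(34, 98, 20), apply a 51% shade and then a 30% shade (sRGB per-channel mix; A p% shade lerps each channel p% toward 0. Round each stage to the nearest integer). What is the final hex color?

#0C2207

Lerp each channel 51% toward 0:
  R: 34 + 0.51×(0−34) = 34 − 17.34 = 16.66 → 17
  G: 98 − 49.98 = 48.02 → 48
  B: 20 + 0.51×(0−20) = 20 − 10.2 = 9.8 → 10
After the shade: rgb(17, 48, 10) = #11300A.
Per channel, c → c + 0.3(0 − c):
  R: 17 − 5.1 = 11.9 → 12
  G: 48 + 0.3×(0−48) = 48 − 14.4 = 33.6 → 34
  B: 10 + 0.3×(0−10) = 10 − 3 = 7 → 7
rgb(12, 34, 7) = #0C2207.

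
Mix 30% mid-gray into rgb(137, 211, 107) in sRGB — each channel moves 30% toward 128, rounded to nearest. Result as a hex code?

A 30% tone moves each channel 30% toward 128:
  R: 137 − 2.7 = 134.3 → 134
  G: 211 + 0.3×(128−211) = 211 − 24.9 = 186.1 → 186
  B: 107 + 0.3×(128−107) = 107 + 6.3 = 113.3 → 113
rgb(134, 186, 113) = #86ba71.

#86ba71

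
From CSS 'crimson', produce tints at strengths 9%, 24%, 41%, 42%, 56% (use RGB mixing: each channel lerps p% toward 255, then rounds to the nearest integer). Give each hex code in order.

CSS crimson is rgb(220, 20, 60).
9%: (220 + 3.15 = 223.15→223, 20 + 21.15 = 41.15→41, 60 + 17.55 = 77.55→78) → #df294e
24%: (220 + 8.4 = 228.4→228, 20 + 56.4 = 76.4→76, 60 + 46.8 = 106.8→107) → #e44c6b
41%: (220 + 14.35 = 234.35→234, 20 + 96.35 = 116.35→116, 60 + 79.95 = 139.95→140) → #ea748c
42%: (220 + 14.7 = 234.7→235, 20 + 98.7 = 118.7→119, 60 + 81.9 = 141.9→142) → #eb778e
56%: (220 + 19.6 = 239.6→240, 20 + 131.6 = 151.6→152, 60 + 109.2 = 169.2→169) → #f098a9

#df294e, #e44c6b, #ea748c, #eb778e, #f098a9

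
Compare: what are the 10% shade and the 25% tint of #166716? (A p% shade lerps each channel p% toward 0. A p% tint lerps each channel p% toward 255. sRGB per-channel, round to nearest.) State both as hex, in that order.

#166716 is rgb(22, 103, 22).
10% shade:
  R: 22 − 2.2 = 19.8 → 20
  G: 103 + 0.1×(0−103) = 103 − 10.3 = 92.7 → 93
  B: 22 + 0.1×(0−22) = 22 − 2.2 = 19.8 → 20
  → #145D14
25% tint:
  R: 22 + 0.25×(255−22) = 22 + 58.25 = 80.25 → 80
  G: 103 + 38 = 141 → 141
  B: 22 + 58.25 = 80.25 → 80
  → #508D50

#145D14, #508D50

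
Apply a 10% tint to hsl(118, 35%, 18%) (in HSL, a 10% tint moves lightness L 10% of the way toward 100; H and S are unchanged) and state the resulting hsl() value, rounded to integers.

hsl(118, 35%, 26%)

L moves 10% from 18 toward 100: 18 + 8.2 = 26.2 → 26.
H and S are unchanged.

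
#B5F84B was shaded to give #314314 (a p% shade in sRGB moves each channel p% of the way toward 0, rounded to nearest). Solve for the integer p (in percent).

73%

#B5F84B is rgb(181, 248, 75); #314314 is rgb(49, 67, 20).
On the G channel (widest range): 67 ≈ 248 + (p/100)(0 − 248), so p ≈ 100×(67 − 248)/(0 − 248) = -18100/-248 = 72.98.
p = 73 reproduces all three channels after rounding.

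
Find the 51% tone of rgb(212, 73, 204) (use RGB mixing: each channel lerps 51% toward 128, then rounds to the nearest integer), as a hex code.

Lerp each channel 51% toward 128:
  R: 212 − 42.84 = 169.16 → 169
  G: 73 + 0.51×(128−73) = 73 + 28.05 = 101.05 → 101
  B: 204 − 38.76 = 165.24 → 165
rgb(169, 101, 165) = #A965A5.

#A965A5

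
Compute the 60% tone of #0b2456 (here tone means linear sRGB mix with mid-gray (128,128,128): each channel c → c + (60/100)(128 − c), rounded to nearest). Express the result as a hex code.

#515b6f

#0b2456 is rgb(11, 36, 86).
Per channel, c → c + 0.6(128 − c):
  R: 11 + 0.6×(128−11) = 11 + 70.2 = 81.2 → 81
  G: 36 + 55.2 = 91.2 → 91
  B: 86 + 0.6×(128−86) = 86 + 25.2 = 111.2 → 111
rgb(81, 91, 111) = #515b6f.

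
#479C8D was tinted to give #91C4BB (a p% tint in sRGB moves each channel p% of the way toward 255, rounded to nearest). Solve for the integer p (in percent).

40%

#479C8D is rgb(71, 156, 141); #91C4BB is rgb(145, 196, 187).
On the R channel (widest range): 145 ≈ 71 + (p/100)(255 − 71), so p ≈ 100×(145 − 71)/(255 − 71) = 7400/184 = 40.22.
p = 40 reproduces all three channels after rounding.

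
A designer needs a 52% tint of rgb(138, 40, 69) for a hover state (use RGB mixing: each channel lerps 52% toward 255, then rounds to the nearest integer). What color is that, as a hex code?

#c798a6

Per channel, c → c + 0.52(255 − c):
  R: 138 + 0.52×(255−138) = 138 + 60.84 = 198.84 → 199
  G: 40 + 0.52×(255−40) = 40 + 111.8 = 151.8 → 152
  B: 69 + 96.72 = 165.72 → 166
rgb(199, 152, 166) = #c798a6.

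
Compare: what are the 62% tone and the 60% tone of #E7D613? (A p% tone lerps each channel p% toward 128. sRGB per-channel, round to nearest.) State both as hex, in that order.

#A7A157, #A9A254

#E7D613 is rgb(231, 214, 19).
62% tone:
  R: 231 − 63.86 = 167.14 → 167
  G: 214 + 0.62×(128−214) = 214 − 53.32 = 160.68 → 161
  B: 19 + 0.62×(128−19) = 19 + 67.58 = 86.58 → 87
  → #A7A157
60% tone:
  R: 231 + 0.6×(128−231) = 231 − 61.8 = 169.2 → 169
  G: 214 − 51.6 = 162.4 → 162
  B: 19 + 0.6×(128−19) = 19 + 65.4 = 84.4 → 84
  → #A9A254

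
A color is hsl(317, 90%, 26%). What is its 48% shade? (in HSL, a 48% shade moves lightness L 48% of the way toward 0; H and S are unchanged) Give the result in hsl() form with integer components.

L moves 48% from 26 toward 0: 26 − 12.48 = 13.52 → 14.
H and S are unchanged.

hsl(317, 90%, 14%)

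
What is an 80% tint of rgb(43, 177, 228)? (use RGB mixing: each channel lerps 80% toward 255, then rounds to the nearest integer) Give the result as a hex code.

Lerp each channel 80% toward 255:
  R: 43 + 0.8×(255−43) = 43 + 169.6 = 212.6 → 213
  G: 177 + 62.4 = 239.4 → 239
  B: 228 + 0.8×(255−228) = 228 + 21.6 = 249.6 → 250
rgb(213, 239, 250) = #D5EFFA.

#D5EFFA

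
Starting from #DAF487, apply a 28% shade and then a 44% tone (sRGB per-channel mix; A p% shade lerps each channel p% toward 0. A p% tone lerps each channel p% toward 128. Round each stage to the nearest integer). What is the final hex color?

#909B6F

#DAF487 is rgb(218, 244, 135).
Lerp each channel 28% toward 0:
  R: 218 + 0.28×(0−218) = 218 − 61.04 = 156.96 → 157
  G: 244 − 68.32 = 175.68 → 176
  B: 135 + 0.28×(0−135) = 135 − 37.8 = 97.2 → 97
After the shade: rgb(157, 176, 97) = #9DB061.
Lerp each channel 44% toward 128:
  R: 157 − 12.76 = 144.24 → 144
  G: 176 − 21.12 = 154.88 → 155
  B: 97 + 13.64 = 110.64 → 111
rgb(144, 155, 111) = #909B6F.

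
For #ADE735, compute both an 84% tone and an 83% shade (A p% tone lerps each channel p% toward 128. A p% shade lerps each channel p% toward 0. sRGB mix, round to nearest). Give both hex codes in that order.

#ADE735 is rgb(173, 231, 53).
84% tone:
  R: 173 + 0.84×(128−173) = 173 − 37.8 = 135.2 → 135
  G: 231 − 86.52 = 144.48 → 144
  B: 53 + 63 = 116 → 116
  → #879074
83% shade:
  R: 173 + 0.83×(0−173) = 173 − 143.59 = 29.41 → 29
  G: 231 − 191.73 = 39.27 → 39
  B: 53 − 43.99 = 9.01 → 9
  → #1D2709

#879074, #1D2709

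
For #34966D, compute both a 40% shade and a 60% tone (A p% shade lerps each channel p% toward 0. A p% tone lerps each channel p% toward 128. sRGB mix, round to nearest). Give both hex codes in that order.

#34966D is rgb(52, 150, 109).
40% shade:
  R: 52 + 0.4×(0−52) = 52 − 20.8 = 31.2 → 31
  G: 150 − 60 = 90 → 90
  B: 109 + 0.4×(0−109) = 109 − 43.6 = 65.4 → 65
  → #1F5A41
60% tone:
  R: 52 + 0.6×(128−52) = 52 + 45.6 = 97.6 → 98
  G: 150 + 0.6×(128−150) = 150 − 13.2 = 136.8 → 137
  B: 109 + 0.6×(128−109) = 109 + 11.4 = 120.4 → 120
  → #628978

#1F5A41, #628978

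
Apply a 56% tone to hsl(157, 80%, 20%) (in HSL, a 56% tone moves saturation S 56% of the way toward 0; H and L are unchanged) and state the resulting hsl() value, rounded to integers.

S moves 56% from 80 toward 0: 80 − 44.8 = 35.2 → 35.
H and L are unchanged.

hsl(157, 35%, 20%)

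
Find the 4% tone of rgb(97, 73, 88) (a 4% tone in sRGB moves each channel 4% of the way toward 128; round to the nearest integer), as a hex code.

Per channel, c → c + 0.04(128 − c):
  R: 97 + 1.24 = 98.24 → 98
  G: 73 + 2.2 = 75.2 → 75
  B: 88 + 1.6 = 89.6 → 90
rgb(98, 75, 90) = #624B5A.

#624B5A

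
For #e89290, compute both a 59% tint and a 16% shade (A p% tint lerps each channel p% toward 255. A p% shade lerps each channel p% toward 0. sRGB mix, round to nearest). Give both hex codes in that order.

#f6d2d1, #c37b79

#e89290 is rgb(232, 146, 144).
59% tint:
  R: 232 + 0.59×(255−232) = 232 + 13.57 = 245.57 → 246
  G: 146 + 0.59×(255−146) = 146 + 64.31 = 210.31 → 210
  B: 144 + 65.49 = 209.49 → 209
  → #f6d2d1
16% shade:
  R: 232 + 0.16×(0−232) = 232 − 37.12 = 194.88 → 195
  G: 146 − 23.36 = 122.64 → 123
  B: 144 + 0.16×(0−144) = 144 − 23.04 = 120.96 → 121
  → #c37b79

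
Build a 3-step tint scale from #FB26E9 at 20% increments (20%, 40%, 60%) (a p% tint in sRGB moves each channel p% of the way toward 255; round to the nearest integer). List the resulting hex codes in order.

#FB26E9 is rgb(251, 38, 233).
20%: (251 + 0.8 = 251.8→252, 38 + 43.4 = 81.4→81, 233 + 4.4 = 237.4→237) → #FC51ED
40%: (251 + 1.6 = 252.6→253, 38 + 86.8 = 124.8→125, 233 + 8.8 = 241.8→242) → #FD7DF2
60%: (251 + 2.4 = 253.4→253, 38 + 130.2 = 168.2→168, 233 + 13.2 = 246.2→246) → #FDA8F6

#FC51ED, #FD7DF2, #FDA8F6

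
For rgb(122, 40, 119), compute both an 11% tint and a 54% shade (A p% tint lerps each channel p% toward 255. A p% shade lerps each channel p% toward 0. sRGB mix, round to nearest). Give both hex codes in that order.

#894086, #381237

11% tint:
  R: 122 + 14.63 = 136.63 → 137
  G: 40 + 0.11×(255−40) = 40 + 23.65 = 63.65 → 64
  B: 119 + 14.96 = 133.96 → 134
  → #894086
54% shade:
  R: 122 + 0.54×(0−122) = 122 − 65.88 = 56.12 → 56
  G: 40 + 0.54×(0−40) = 40 − 21.6 = 18.4 → 18
  B: 119 + 0.54×(0−119) = 119 − 64.26 = 54.74 → 55
  → #381237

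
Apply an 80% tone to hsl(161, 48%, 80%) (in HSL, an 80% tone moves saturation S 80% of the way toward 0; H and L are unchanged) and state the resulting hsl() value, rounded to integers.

S moves 80% from 48 toward 0: 48 − 38.4 = 9.6 → 10.
H and L are unchanged.

hsl(161, 10%, 80%)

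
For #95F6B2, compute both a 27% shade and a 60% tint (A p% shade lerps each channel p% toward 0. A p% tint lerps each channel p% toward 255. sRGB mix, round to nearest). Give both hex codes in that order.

#6DB482, #D5FBE0

#95F6B2 is rgb(149, 246, 178).
27% shade:
  R: 149 + 0.27×(0−149) = 149 − 40.23 = 108.77 → 109
  G: 246 + 0.27×(0−246) = 246 − 66.42 = 179.58 → 180
  B: 178 + 0.27×(0−178) = 178 − 48.06 = 129.94 → 130
  → #6DB482
60% tint:
  R: 149 + 63.6 = 212.6 → 213
  G: 246 + 5.4 = 251.4 → 251
  B: 178 + 46.2 = 224.2 → 224
  → #D5FBE0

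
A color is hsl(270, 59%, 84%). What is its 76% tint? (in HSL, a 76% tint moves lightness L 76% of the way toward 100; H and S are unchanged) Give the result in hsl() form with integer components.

hsl(270, 59%, 96%)

L moves 76% from 84 toward 100: 84 + 12.16 = 96.16 → 96.
H and S are unchanged.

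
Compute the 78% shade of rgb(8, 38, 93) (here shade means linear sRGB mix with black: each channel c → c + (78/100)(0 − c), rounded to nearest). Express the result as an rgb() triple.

rgb(2, 8, 20)

Per channel, c → c + 0.78(0 − c):
  R: 8 + 0.78×(0−8) = 8 − 6.24 = 1.76 → 2
  G: 38 − 29.64 = 8.36 → 8
  B: 93 + 0.78×(0−93) = 93 − 72.54 = 20.46 → 20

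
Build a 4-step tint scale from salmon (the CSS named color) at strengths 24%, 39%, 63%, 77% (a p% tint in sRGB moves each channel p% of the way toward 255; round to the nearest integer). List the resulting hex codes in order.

CSS salmon is rgb(250, 128, 114).
24%: (250 + 1.2 = 251.2→251, 128 + 30.48 = 158.48→158, 114 + 33.84 = 147.84→148) → #FB9E94
39%: (250 + 1.95 = 251.95→252, 128 + 49.53 = 177.53→178, 114 + 54.99 = 168.99→169) → #FCB2A9
63%: (250 + 3.15 = 253.15→253, 128 + 80.01 = 208.01→208, 114 + 88.83 = 202.83→203) → #FDD0CB
77%: (250 + 3.85 = 253.85→254, 128 + 97.79 = 225.79→226, 114 + 108.57 = 222.57→223) → #FEE2DF

#FB9E94, #FCB2A9, #FDD0CB, #FEE2DF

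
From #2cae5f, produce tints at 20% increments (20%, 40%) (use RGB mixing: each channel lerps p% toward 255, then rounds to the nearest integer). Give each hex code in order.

#2cae5f is rgb(44, 174, 95).
20%: (44 + 42.2 = 86.2→86, 174 + 16.2 = 190.2→190, 95 + 32 = 127→127) → #56be7f
40%: (44 + 84.4 = 128.4→128, 174 + 32.4 = 206.4→206, 95 + 64 = 159→159) → #80ce9f

#56be7f, #80ce9f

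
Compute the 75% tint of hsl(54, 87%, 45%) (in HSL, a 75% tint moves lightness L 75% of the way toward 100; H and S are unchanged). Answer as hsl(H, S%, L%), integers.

hsl(54, 87%, 86%)

L moves 75% from 45 toward 100: 45 + 41.25 = 86.25 → 86.
H and S are unchanged.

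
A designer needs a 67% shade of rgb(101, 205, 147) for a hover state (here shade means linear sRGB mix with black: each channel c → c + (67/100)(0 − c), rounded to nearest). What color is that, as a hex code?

#214431

A 67% shade moves each channel 67% toward 0:
  R: 101 + 0.67×(0−101) = 101 − 67.67 = 33.33 → 33
  G: 205 − 137.35 = 67.65 → 68
  B: 147 + 0.67×(0−147) = 147 − 98.49 = 48.51 → 49
rgb(33, 68, 49) = #214431.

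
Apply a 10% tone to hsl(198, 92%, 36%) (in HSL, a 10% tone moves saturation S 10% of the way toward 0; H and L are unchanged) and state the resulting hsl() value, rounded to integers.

hsl(198, 83%, 36%)

S moves 10% from 92 toward 0: 92 − 9.2 = 82.8 → 83.
H and L are unchanged.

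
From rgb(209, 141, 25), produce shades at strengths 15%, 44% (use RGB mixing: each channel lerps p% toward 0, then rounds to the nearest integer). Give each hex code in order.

15%: (209 − 31.35 = 177.65→178, 141 − 21.15 = 119.85→120, 25 − 3.75 = 21.25→21) → #B27815
44%: (209 − 91.96 = 117.04→117, 141 − 62.04 = 78.96→79, 25 − 11 = 14→14) → #754F0E

#B27815, #754F0E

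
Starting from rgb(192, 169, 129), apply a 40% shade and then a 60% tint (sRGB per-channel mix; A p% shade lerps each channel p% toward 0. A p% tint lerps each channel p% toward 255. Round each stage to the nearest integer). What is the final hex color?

A 40% shade moves each channel 40% toward 0:
  R: 192 + 0.4×(0−192) = 192 − 76.8 = 115.2 → 115
  G: 169 + 0.4×(0−169) = 169 − 67.6 = 101.4 → 101
  B: 129 + 0.4×(0−129) = 129 − 51.6 = 77.4 → 77
After the shade: rgb(115, 101, 77) = #73654D.
Per channel, c → c + 0.6(255 − c):
  R: 115 + 84 = 199 → 199
  G: 101 + 0.6×(255−101) = 101 + 92.4 = 193.4 → 193
  B: 77 + 0.6×(255−77) = 77 + 106.8 = 183.8 → 184
rgb(199, 193, 184) = #C7C1B8.

#C7C1B8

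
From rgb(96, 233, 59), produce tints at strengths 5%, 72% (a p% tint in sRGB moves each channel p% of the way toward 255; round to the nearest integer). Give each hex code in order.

5%: (96 + 7.95 = 103.95→104, 233 + 1.1 = 234.1→234, 59 + 9.8 = 68.8→69) → #68EA45
72%: (96 + 114.48 = 210.48→210, 233 + 15.84 = 248.84→249, 59 + 141.12 = 200.12→200) → #D2F9C8

#68EA45, #D2F9C8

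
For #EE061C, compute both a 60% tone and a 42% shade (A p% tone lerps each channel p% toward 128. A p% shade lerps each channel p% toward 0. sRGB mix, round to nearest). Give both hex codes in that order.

#AC4F58, #8A0310

#EE061C is rgb(238, 6, 28).
60% tone:
  R: 238 + 0.6×(128−238) = 238 − 66 = 172 → 172
  G: 6 + 0.6×(128−6) = 6 + 73.2 = 79.2 → 79
  B: 28 + 60 = 88 → 88
  → #AC4F58
42% shade:
  R: 238 + 0.42×(0−238) = 238 − 99.96 = 138.04 → 138
  G: 6 + 0.42×(0−6) = 6 − 2.52 = 3.48 → 3
  B: 28 − 11.76 = 16.24 → 16
  → #8A0310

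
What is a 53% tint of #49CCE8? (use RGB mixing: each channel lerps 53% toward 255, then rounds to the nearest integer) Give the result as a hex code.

#A9E7F4

#49CCE8 is rgb(73, 204, 232).
A 53% tint moves each channel 53% toward 255:
  R: 73 + 0.53×(255−73) = 73 + 96.46 = 169.46 → 169
  G: 204 + 0.53×(255−204) = 204 + 27.03 = 231.03 → 231
  B: 232 + 0.53×(255−232) = 232 + 12.19 = 244.19 → 244
rgb(169, 231, 244) = #A9E7F4.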